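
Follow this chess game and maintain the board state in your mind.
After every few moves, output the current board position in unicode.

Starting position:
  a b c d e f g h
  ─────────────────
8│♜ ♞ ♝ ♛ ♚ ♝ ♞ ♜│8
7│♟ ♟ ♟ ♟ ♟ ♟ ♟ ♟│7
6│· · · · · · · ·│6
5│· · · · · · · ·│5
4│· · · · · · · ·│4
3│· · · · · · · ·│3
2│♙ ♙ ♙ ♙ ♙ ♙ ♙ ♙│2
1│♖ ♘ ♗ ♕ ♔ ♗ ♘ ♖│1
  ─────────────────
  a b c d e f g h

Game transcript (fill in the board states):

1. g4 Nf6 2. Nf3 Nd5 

  a b c d e f g h
  ─────────────────
8│♜ ♞ ♝ ♛ ♚ ♝ · ♜│8
7│♟ ♟ ♟ ♟ ♟ ♟ ♟ ♟│7
6│· · · · · · · ·│6
5│· · · ♞ · · · ·│5
4│· · · · · · ♙ ·│4
3│· · · · · ♘ · ·│3
2│♙ ♙ ♙ ♙ ♙ ♙ · ♙│2
1│♖ ♘ ♗ ♕ ♔ ♗ · ♖│1
  ─────────────────
  a b c d e f g h

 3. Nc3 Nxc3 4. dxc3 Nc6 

  a b c d e f g h
  ─────────────────
8│♜ · ♝ ♛ ♚ ♝ · ♜│8
7│♟ ♟ ♟ ♟ ♟ ♟ ♟ ♟│7
6│· · ♞ · · · · ·│6
5│· · · · · · · ·│5
4│· · · · · · ♙ ·│4
3│· · ♙ · · ♘ · ·│3
2│♙ ♙ ♙ · ♙ ♙ · ♙│2
1│♖ · ♗ ♕ ♔ ♗ · ♖│1
  ─────────────────
  a b c d e f g h

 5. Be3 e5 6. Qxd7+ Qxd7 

  a b c d e f g h
  ─────────────────
8│♜ · ♝ · ♚ ♝ · ♜│8
7│♟ ♟ ♟ ♛ · ♟ ♟ ♟│7
6│· · ♞ · · · · ·│6
5│· · · · ♟ · · ·│5
4│· · · · · · ♙ ·│4
3│· · ♙ · ♗ ♘ · ·│3
2│♙ ♙ ♙ · ♙ ♙ · ♙│2
1│♖ · · · ♔ ♗ · ♖│1
  ─────────────────
  a b c d e f g h



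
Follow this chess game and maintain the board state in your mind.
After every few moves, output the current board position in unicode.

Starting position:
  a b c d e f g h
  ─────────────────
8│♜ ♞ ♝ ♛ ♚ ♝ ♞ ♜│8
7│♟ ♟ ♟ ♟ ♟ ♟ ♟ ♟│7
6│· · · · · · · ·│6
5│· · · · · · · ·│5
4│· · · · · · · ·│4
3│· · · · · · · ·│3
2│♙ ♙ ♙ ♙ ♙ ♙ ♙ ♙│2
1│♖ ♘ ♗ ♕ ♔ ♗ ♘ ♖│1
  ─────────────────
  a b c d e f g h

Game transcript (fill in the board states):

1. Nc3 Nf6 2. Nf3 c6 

  a b c d e f g h
  ─────────────────
8│♜ ♞ ♝ ♛ ♚ ♝ · ♜│8
7│♟ ♟ · ♟ ♟ ♟ ♟ ♟│7
6│· · ♟ · · ♞ · ·│6
5│· · · · · · · ·│5
4│· · · · · · · ·│4
3│· · ♘ · · ♘ · ·│3
2│♙ ♙ ♙ ♙ ♙ ♙ ♙ ♙│2
1│♖ · ♗ ♕ ♔ ♗ · ♖│1
  ─────────────────
  a b c d e f g h

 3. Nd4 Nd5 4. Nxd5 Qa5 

  a b c d e f g h
  ─────────────────
8│♜ ♞ ♝ · ♚ ♝ · ♜│8
7│♟ ♟ · ♟ ♟ ♟ ♟ ♟│7
6│· · ♟ · · · · ·│6
5│♛ · · ♘ · · · ·│5
4│· · · ♘ · · · ·│4
3│· · · · · · · ·│3
2│♙ ♙ ♙ ♙ ♙ ♙ ♙ ♙│2
1│♖ · ♗ ♕ ♔ ♗ · ♖│1
  ─────────────────
  a b c d e f g h

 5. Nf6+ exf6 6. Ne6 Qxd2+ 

  a b c d e f g h
  ─────────────────
8│♜ ♞ ♝ · ♚ ♝ · ♜│8
7│♟ ♟ · ♟ · ♟ ♟ ♟│7
6│· · ♟ · ♘ ♟ · ·│6
5│· · · · · · · ·│5
4│· · · · · · · ·│4
3│· · · · · · · ·│3
2│♙ ♙ ♙ ♛ ♙ ♙ ♙ ♙│2
1│♖ · ♗ ♕ ♔ ♗ · ♖│1
  ─────────────────
  a b c d e f g h

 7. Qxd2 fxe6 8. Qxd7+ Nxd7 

  a b c d e f g h
  ─────────────────
8│♜ · ♝ · ♚ ♝ · ♜│8
7│♟ ♟ · ♞ · · ♟ ♟│7
6│· · ♟ · ♟ ♟ · ·│6
5│· · · · · · · ·│5
4│· · · · · · · ·│4
3│· · · · · · · ·│3
2│♙ ♙ ♙ · ♙ ♙ ♙ ♙│2
1│♖ · ♗ · ♔ ♗ · ♖│1
  ─────────────────
  a b c d e f g h

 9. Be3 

  a b c d e f g h
  ─────────────────
8│♜ · ♝ · ♚ ♝ · ♜│8
7│♟ ♟ · ♞ · · ♟ ♟│7
6│· · ♟ · ♟ ♟ · ·│6
5│· · · · · · · ·│5
4│· · · · · · · ·│4
3│· · · · ♗ · · ·│3
2│♙ ♙ ♙ · ♙ ♙ ♙ ♙│2
1│♖ · · · ♔ ♗ · ♖│1
  ─────────────────
  a b c d e f g h


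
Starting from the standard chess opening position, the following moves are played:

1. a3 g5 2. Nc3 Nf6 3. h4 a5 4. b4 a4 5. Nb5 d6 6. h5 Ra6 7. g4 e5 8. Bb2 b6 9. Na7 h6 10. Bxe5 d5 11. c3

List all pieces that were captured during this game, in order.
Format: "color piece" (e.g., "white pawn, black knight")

Tracking captures:
  Bxe5: captured black pawn

black pawn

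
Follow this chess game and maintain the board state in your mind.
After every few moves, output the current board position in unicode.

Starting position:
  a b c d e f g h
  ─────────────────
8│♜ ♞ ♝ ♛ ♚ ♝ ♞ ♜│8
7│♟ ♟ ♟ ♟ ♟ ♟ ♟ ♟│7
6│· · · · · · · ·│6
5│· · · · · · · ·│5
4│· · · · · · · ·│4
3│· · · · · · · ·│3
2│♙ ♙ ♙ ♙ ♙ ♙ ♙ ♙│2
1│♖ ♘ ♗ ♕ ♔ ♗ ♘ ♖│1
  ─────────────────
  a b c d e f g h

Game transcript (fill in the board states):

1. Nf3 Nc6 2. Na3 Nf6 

  a b c d e f g h
  ─────────────────
8│♜ · ♝ ♛ ♚ ♝ · ♜│8
7│♟ ♟ ♟ ♟ ♟ ♟ ♟ ♟│7
6│· · ♞ · · ♞ · ·│6
5│· · · · · · · ·│5
4│· · · · · · · ·│4
3│♘ · · · · ♘ · ·│3
2│♙ ♙ ♙ ♙ ♙ ♙ ♙ ♙│2
1│♖ · ♗ ♕ ♔ ♗ · ♖│1
  ─────────────────
  a b c d e f g h

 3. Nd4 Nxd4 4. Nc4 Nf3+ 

  a b c d e f g h
  ─────────────────
8│♜ · ♝ ♛ ♚ ♝ · ♜│8
7│♟ ♟ ♟ ♟ ♟ ♟ ♟ ♟│7
6│· · · · · ♞ · ·│6
5│· · · · · · · ·│5
4│· · ♘ · · · · ·│4
3│· · · · · ♞ · ·│3
2│♙ ♙ ♙ ♙ ♙ ♙ ♙ ♙│2
1│♖ · ♗ ♕ ♔ ♗ · ♖│1
  ─────────────────
  a b c d e f g h

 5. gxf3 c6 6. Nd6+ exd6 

  a b c d e f g h
  ─────────────────
8│♜ · ♝ ♛ ♚ ♝ · ♜│8
7│♟ ♟ · ♟ · ♟ ♟ ♟│7
6│· · ♟ ♟ · ♞ · ·│6
5│· · · · · · · ·│5
4│· · · · · · · ·│4
3│· · · · · ♙ · ·│3
2│♙ ♙ ♙ ♙ ♙ ♙ · ♙│2
1│♖ · ♗ ♕ ♔ ♗ · ♖│1
  ─────────────────
  a b c d e f g h



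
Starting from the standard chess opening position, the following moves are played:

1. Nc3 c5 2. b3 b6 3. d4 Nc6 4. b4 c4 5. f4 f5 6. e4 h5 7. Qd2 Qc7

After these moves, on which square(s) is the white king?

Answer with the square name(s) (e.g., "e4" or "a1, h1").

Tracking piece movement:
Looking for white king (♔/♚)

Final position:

  a b c d e f g h
  ─────────────────
8│♜ · ♝ · ♚ ♝ ♞ ♜│8
7│♟ · ♛ ♟ ♟ · ♟ ·│7
6│· ♟ ♞ · · · · ·│6
5│· · · · · ♟ · ♟│5
4│· ♙ ♟ ♙ ♙ ♙ · ·│4
3│· · ♘ · · · · ·│3
2│♙ · ♙ ♕ · · ♙ ♙│2
1│♖ · ♗ · ♔ ♗ ♘ ♖│1
  ─────────────────
  a b c d e f g h


e1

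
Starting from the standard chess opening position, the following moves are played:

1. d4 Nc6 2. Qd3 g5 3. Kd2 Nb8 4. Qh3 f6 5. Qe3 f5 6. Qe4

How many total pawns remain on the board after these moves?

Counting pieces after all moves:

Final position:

  a b c d e f g h
  ─────────────────
8│♜ ♞ ♝ ♛ ♚ ♝ ♞ ♜│8
7│♟ ♟ ♟ ♟ ♟ · · ♟│7
6│· · · · · · · ·│6
5│· · · · · ♟ ♟ ·│5
4│· · · ♙ ♕ · · ·│4
3│· · · · · · · ·│3
2│♙ ♙ ♙ ♔ ♙ ♙ ♙ ♙│2
1│♖ ♘ ♗ · · ♗ ♘ ♖│1
  ─────────────────
  a b c d e f g h


16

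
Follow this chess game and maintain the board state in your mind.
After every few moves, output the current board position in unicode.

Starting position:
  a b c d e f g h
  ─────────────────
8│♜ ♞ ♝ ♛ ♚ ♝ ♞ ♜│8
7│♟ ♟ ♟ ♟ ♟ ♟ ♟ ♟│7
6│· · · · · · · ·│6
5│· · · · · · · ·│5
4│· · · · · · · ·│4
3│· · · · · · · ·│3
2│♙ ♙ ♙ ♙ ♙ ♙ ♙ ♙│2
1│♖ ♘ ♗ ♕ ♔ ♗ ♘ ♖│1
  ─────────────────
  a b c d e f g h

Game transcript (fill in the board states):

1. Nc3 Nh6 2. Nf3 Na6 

  a b c d e f g h
  ─────────────────
8│♜ · ♝ ♛ ♚ ♝ · ♜│8
7│♟ ♟ ♟ ♟ ♟ ♟ ♟ ♟│7
6│♞ · · · · · · ♞│6
5│· · · · · · · ·│5
4│· · · · · · · ·│4
3│· · ♘ · · ♘ · ·│3
2│♙ ♙ ♙ ♙ ♙ ♙ ♙ ♙│2
1│♖ · ♗ ♕ ♔ ♗ · ♖│1
  ─────────────────
  a b c d e f g h

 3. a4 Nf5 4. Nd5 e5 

  a b c d e f g h
  ─────────────────
8│♜ · ♝ ♛ ♚ ♝ · ♜│8
7│♟ ♟ ♟ ♟ · ♟ ♟ ♟│7
6│♞ · · · · · · ·│6
5│· · · ♘ ♟ ♞ · ·│5
4│♙ · · · · · · ·│4
3│· · · · · ♘ · ·│3
2│· ♙ ♙ ♙ ♙ ♙ ♙ ♙│2
1│♖ · ♗ ♕ ♔ ♗ · ♖│1
  ─────────────────
  a b c d e f g h

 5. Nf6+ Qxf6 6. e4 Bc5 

  a b c d e f g h
  ─────────────────
8│♜ · ♝ · ♚ · · ♜│8
7│♟ ♟ ♟ ♟ · ♟ ♟ ♟│7
6│♞ · · · · ♛ · ·│6
5│· · ♝ · ♟ ♞ · ·│5
4│♙ · · · ♙ · · ·│4
3│· · · · · ♘ · ·│3
2│· ♙ ♙ ♙ · ♙ ♙ ♙│2
1│♖ · ♗ ♕ ♔ ♗ · ♖│1
  ─────────────────
  a b c d e f g h



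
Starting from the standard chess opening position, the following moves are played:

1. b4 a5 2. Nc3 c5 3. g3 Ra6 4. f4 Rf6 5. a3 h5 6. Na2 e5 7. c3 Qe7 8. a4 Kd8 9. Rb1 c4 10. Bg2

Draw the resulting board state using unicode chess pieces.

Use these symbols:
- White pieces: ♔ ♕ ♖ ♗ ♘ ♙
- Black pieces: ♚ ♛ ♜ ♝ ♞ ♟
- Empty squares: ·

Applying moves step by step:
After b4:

♜ ♞ ♝ ♛ ♚ ♝ ♞ ♜
♟ ♟ ♟ ♟ ♟ ♟ ♟ ♟
· · · · · · · ·
· · · · · · · ·
· ♙ · · · · · ·
· · · · · · · ·
♙ · ♙ ♙ ♙ ♙ ♙ ♙
♖ ♘ ♗ ♕ ♔ ♗ ♘ ♖


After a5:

♜ ♞ ♝ ♛ ♚ ♝ ♞ ♜
· ♟ ♟ ♟ ♟ ♟ ♟ ♟
· · · · · · · ·
♟ · · · · · · ·
· ♙ · · · · · ·
· · · · · · · ·
♙ · ♙ ♙ ♙ ♙ ♙ ♙
♖ ♘ ♗ ♕ ♔ ♗ ♘ ♖


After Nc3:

♜ ♞ ♝ ♛ ♚ ♝ ♞ ♜
· ♟ ♟ ♟ ♟ ♟ ♟ ♟
· · · · · · · ·
♟ · · · · · · ·
· ♙ · · · · · ·
· · ♘ · · · · ·
♙ · ♙ ♙ ♙ ♙ ♙ ♙
♖ · ♗ ♕ ♔ ♗ ♘ ♖


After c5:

♜ ♞ ♝ ♛ ♚ ♝ ♞ ♜
· ♟ · ♟ ♟ ♟ ♟ ♟
· · · · · · · ·
♟ · ♟ · · · · ·
· ♙ · · · · · ·
· · ♘ · · · · ·
♙ · ♙ ♙ ♙ ♙ ♙ ♙
♖ · ♗ ♕ ♔ ♗ ♘ ♖


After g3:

♜ ♞ ♝ ♛ ♚ ♝ ♞ ♜
· ♟ · ♟ ♟ ♟ ♟ ♟
· · · · · · · ·
♟ · ♟ · · · · ·
· ♙ · · · · · ·
· · ♘ · · · ♙ ·
♙ · ♙ ♙ ♙ ♙ · ♙
♖ · ♗ ♕ ♔ ♗ ♘ ♖


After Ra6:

· ♞ ♝ ♛ ♚ ♝ ♞ ♜
· ♟ · ♟ ♟ ♟ ♟ ♟
♜ · · · · · · ·
♟ · ♟ · · · · ·
· ♙ · · · · · ·
· · ♘ · · · ♙ ·
♙ · ♙ ♙ ♙ ♙ · ♙
♖ · ♗ ♕ ♔ ♗ ♘ ♖


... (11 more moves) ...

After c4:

· ♞ ♝ ♚ · ♝ ♞ ♜
· ♟ · ♟ ♛ ♟ ♟ ·
· · · · · ♜ · ·
♟ · · · ♟ · · ♟
♙ ♙ ♟ · · ♙ · ·
· · ♙ · · · ♙ ·
♘ · · ♙ ♙ · · ♙
· ♖ ♗ ♕ ♔ ♗ ♘ ♖


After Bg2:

· ♞ ♝ ♚ · ♝ ♞ ♜
· ♟ · ♟ ♛ ♟ ♟ ·
· · · · · ♜ · ·
♟ · · · ♟ · · ♟
♙ ♙ ♟ · · ♙ · ·
· · ♙ · · · ♙ ·
♘ · · ♙ ♙ · ♗ ♙
· ♖ ♗ ♕ ♔ · ♘ ♖



  a b c d e f g h
  ─────────────────
8│· ♞ ♝ ♚ · ♝ ♞ ♜│8
7│· ♟ · ♟ ♛ ♟ ♟ ·│7
6│· · · · · ♜ · ·│6
5│♟ · · · ♟ · · ♟│5
4│♙ ♙ ♟ · · ♙ · ·│4
3│· · ♙ · · · ♙ ·│3
2│♘ · · ♙ ♙ · ♗ ♙│2
1│· ♖ ♗ ♕ ♔ · ♘ ♖│1
  ─────────────────
  a b c d e f g h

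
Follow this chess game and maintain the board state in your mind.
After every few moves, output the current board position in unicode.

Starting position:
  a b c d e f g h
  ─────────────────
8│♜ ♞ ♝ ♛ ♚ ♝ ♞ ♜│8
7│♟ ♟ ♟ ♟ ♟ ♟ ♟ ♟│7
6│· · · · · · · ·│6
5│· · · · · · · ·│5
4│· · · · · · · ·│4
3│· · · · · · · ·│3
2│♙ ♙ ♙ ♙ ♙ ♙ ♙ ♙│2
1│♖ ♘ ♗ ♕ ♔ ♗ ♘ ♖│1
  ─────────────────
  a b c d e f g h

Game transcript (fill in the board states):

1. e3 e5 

  a b c d e f g h
  ─────────────────
8│♜ ♞ ♝ ♛ ♚ ♝ ♞ ♜│8
7│♟ ♟ ♟ ♟ · ♟ ♟ ♟│7
6│· · · · · · · ·│6
5│· · · · ♟ · · ·│5
4│· · · · · · · ·│4
3│· · · · ♙ · · ·│3
2│♙ ♙ ♙ ♙ · ♙ ♙ ♙│2
1│♖ ♘ ♗ ♕ ♔ ♗ ♘ ♖│1
  ─────────────────
  a b c d e f g h

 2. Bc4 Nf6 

  a b c d e f g h
  ─────────────────
8│♜ ♞ ♝ ♛ ♚ ♝ · ♜│8
7│♟ ♟ ♟ ♟ · ♟ ♟ ♟│7
6│· · · · · ♞ · ·│6
5│· · · · ♟ · · ·│5
4│· · ♗ · · · · ·│4
3│· · · · ♙ · · ·│3
2│♙ ♙ ♙ ♙ · ♙ ♙ ♙│2
1│♖ ♘ ♗ ♕ ♔ · ♘ ♖│1
  ─────────────────
  a b c d e f g h

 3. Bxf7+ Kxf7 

  a b c d e f g h
  ─────────────────
8│♜ ♞ ♝ ♛ · ♝ · ♜│8
7│♟ ♟ ♟ ♟ · ♚ ♟ ♟│7
6│· · · · · ♞ · ·│6
5│· · · · ♟ · · ·│5
4│· · · · · · · ·│4
3│· · · · ♙ · · ·│3
2│♙ ♙ ♙ ♙ · ♙ ♙ ♙│2
1│♖ ♘ ♗ ♕ ♔ · ♘ ♖│1
  ─────────────────
  a b c d e f g h

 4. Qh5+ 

  a b c d e f g h
  ─────────────────
8│♜ ♞ ♝ ♛ · ♝ · ♜│8
7│♟ ♟ ♟ ♟ · ♚ ♟ ♟│7
6│· · · · · ♞ · ·│6
5│· · · · ♟ · · ♕│5
4│· · · · · · · ·│4
3│· · · · ♙ · · ·│3
2│♙ ♙ ♙ ♙ · ♙ ♙ ♙│2
1│♖ ♘ ♗ · ♔ · ♘ ♖│1
  ─────────────────
  a b c d e f g h


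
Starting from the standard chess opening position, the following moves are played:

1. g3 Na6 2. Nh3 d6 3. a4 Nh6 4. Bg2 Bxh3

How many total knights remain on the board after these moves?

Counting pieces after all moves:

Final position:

  a b c d e f g h
  ─────────────────
8│♜ · · ♛ ♚ ♝ · ♜│8
7│♟ ♟ ♟ · ♟ ♟ ♟ ♟│7
6│♞ · · ♟ · · · ♞│6
5│· · · · · · · ·│5
4│♙ · · · · · · ·│4
3│· · · · · · ♙ ♝│3
2│· ♙ ♙ ♙ ♙ ♙ ♗ ♙│2
1│♖ ♘ ♗ ♕ ♔ · · ♖│1
  ─────────────────
  a b c d e f g h


3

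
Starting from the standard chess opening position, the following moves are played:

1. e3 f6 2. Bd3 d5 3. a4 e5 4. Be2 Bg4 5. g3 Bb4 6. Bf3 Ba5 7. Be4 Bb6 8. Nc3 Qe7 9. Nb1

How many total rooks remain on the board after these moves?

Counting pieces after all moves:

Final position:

  a b c d e f g h
  ─────────────────
8│♜ ♞ · · ♚ · ♞ ♜│8
7│♟ ♟ ♟ · ♛ · ♟ ♟│7
6│· ♝ · · · ♟ · ·│6
5│· · · ♟ ♟ · · ·│5
4│♙ · · · ♗ · ♝ ·│4
3│· · · · ♙ · ♙ ·│3
2│· ♙ ♙ ♙ · ♙ · ♙│2
1│♖ ♘ ♗ ♕ ♔ · ♘ ♖│1
  ─────────────────
  a b c d e f g h


4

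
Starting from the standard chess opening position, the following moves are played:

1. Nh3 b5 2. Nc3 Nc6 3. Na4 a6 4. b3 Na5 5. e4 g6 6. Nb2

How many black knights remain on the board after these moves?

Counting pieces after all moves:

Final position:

  a b c d e f g h
  ─────────────────
8│♜ · ♝ ♛ ♚ ♝ ♞ ♜│8
7│· · ♟ ♟ ♟ ♟ · ♟│7
6│♟ · · · · · ♟ ·│6
5│♞ ♟ · · · · · ·│5
4│· · · · ♙ · · ·│4
3│· ♙ · · · · · ♘│3
2│♙ ♘ ♙ ♙ · ♙ ♙ ♙│2
1│♖ · ♗ ♕ ♔ ♗ · ♖│1
  ─────────────────
  a b c d e f g h


2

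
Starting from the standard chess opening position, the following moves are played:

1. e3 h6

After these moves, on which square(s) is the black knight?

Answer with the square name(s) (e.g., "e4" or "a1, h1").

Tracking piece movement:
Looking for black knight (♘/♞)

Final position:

  a b c d e f g h
  ─────────────────
8│♜ ♞ ♝ ♛ ♚ ♝ ♞ ♜│8
7│♟ ♟ ♟ ♟ ♟ ♟ ♟ ·│7
6│· · · · · · · ♟│6
5│· · · · · · · ·│5
4│· · · · · · · ·│4
3│· · · · ♙ · · ·│3
2│♙ ♙ ♙ ♙ · ♙ ♙ ♙│2
1│♖ ♘ ♗ ♕ ♔ ♗ ♘ ♖│1
  ─────────────────
  a b c d e f g h


b8, g8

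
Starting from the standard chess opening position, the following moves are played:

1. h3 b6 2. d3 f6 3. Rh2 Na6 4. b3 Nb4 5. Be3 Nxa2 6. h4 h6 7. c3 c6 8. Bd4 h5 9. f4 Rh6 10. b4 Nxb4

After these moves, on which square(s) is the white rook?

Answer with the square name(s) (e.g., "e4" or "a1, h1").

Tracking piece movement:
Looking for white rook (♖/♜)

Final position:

  a b c d e f g h
  ─────────────────
8│♜ · ♝ ♛ ♚ ♝ ♞ ·│8
7│♟ · · ♟ ♟ · ♟ ·│7
6│· ♟ ♟ · · ♟ · ♜│6
5│· · · · · · · ♟│5
4│· ♞ · ♗ · ♙ · ♙│4
3│· · ♙ ♙ · · · ·│3
2│· · · · ♙ · ♙ ♖│2
1│♖ ♘ · ♕ ♔ ♗ ♘ ·│1
  ─────────────────
  a b c d e f g h


a1, h2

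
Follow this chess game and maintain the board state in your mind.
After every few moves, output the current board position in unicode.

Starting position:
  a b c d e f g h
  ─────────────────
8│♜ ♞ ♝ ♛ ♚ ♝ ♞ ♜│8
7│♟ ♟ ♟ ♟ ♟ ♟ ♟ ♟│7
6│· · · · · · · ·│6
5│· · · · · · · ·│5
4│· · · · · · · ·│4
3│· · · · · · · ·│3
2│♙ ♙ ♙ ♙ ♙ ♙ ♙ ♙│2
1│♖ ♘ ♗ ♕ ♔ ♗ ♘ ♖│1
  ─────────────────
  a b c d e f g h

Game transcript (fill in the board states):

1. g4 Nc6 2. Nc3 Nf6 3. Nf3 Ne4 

  a b c d e f g h
  ─────────────────
8│♜ · ♝ ♛ ♚ ♝ · ♜│8
7│♟ ♟ ♟ ♟ ♟ ♟ ♟ ♟│7
6│· · ♞ · · · · ·│6
5│· · · · · · · ·│5
4│· · · · ♞ · ♙ ·│4
3│· · ♘ · · ♘ · ·│3
2│♙ ♙ ♙ ♙ ♙ ♙ · ♙│2
1│♖ · ♗ ♕ ♔ ♗ · ♖│1
  ─────────────────
  a b c d e f g h

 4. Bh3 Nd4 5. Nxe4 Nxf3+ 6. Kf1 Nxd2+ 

  a b c d e f g h
  ─────────────────
8│♜ · ♝ ♛ ♚ ♝ · ♜│8
7│♟ ♟ ♟ ♟ ♟ ♟ ♟ ♟│7
6│· · · · · · · ·│6
5│· · · · · · · ·│5
4│· · · · ♘ · ♙ ·│4
3│· · · · · · · ♗│3
2│♙ ♙ ♙ ♞ ♙ ♙ · ♙│2
1│♖ · ♗ ♕ · ♔ · ♖│1
  ─────────────────
  a b c d e f g h

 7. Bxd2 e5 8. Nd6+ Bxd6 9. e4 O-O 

  a b c d e f g h
  ─────────────────
8│♜ · ♝ ♛ · ♜ ♚ ·│8
7│♟ ♟ ♟ ♟ · ♟ ♟ ♟│7
6│· · · ♝ · · · ·│6
5│· · · · ♟ · · ·│5
4│· · · · ♙ · ♙ ·│4
3│· · · · · · · ♗│3
2│♙ ♙ ♙ ♗ · ♙ · ♙│2
1│♖ · · ♕ · ♔ · ♖│1
  ─────────────────
  a b c d e f g h

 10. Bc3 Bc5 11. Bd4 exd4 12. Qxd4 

  a b c d e f g h
  ─────────────────
8│♜ · ♝ ♛ · ♜ ♚ ·│8
7│♟ ♟ ♟ ♟ · ♟ ♟ ♟│7
6│· · · · · · · ·│6
5│· · ♝ · · · · ·│5
4│· · · ♕ ♙ · ♙ ·│4
3│· · · · · · · ♗│3
2│♙ ♙ ♙ · · ♙ · ♙│2
1│♖ · · · · ♔ · ♖│1
  ─────────────────
  a b c d e f g h


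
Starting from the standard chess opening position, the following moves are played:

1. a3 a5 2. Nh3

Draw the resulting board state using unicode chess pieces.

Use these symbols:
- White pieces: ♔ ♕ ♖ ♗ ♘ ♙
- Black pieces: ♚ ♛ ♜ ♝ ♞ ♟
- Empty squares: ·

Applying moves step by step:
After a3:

♜ ♞ ♝ ♛ ♚ ♝ ♞ ♜
♟ ♟ ♟ ♟ ♟ ♟ ♟ ♟
· · · · · · · ·
· · · · · · · ·
· · · · · · · ·
♙ · · · · · · ·
· ♙ ♙ ♙ ♙ ♙ ♙ ♙
♖ ♘ ♗ ♕ ♔ ♗ ♘ ♖


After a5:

♜ ♞ ♝ ♛ ♚ ♝ ♞ ♜
· ♟ ♟ ♟ ♟ ♟ ♟ ♟
· · · · · · · ·
♟ · · · · · · ·
· · · · · · · ·
♙ · · · · · · ·
· ♙ ♙ ♙ ♙ ♙ ♙ ♙
♖ ♘ ♗ ♕ ♔ ♗ ♘ ♖


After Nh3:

♜ ♞ ♝ ♛ ♚ ♝ ♞ ♜
· ♟ ♟ ♟ ♟ ♟ ♟ ♟
· · · · · · · ·
♟ · · · · · · ·
· · · · · · · ·
♙ · · · · · · ♘
· ♙ ♙ ♙ ♙ ♙ ♙ ♙
♖ ♘ ♗ ♕ ♔ ♗ · ♖



  a b c d e f g h
  ─────────────────
8│♜ ♞ ♝ ♛ ♚ ♝ ♞ ♜│8
7│· ♟ ♟ ♟ ♟ ♟ ♟ ♟│7
6│· · · · · · · ·│6
5│♟ · · · · · · ·│5
4│· · · · · · · ·│4
3│♙ · · · · · · ♘│3
2│· ♙ ♙ ♙ ♙ ♙ ♙ ♙│2
1│♖ ♘ ♗ ♕ ♔ ♗ · ♖│1
  ─────────────────
  a b c d e f g h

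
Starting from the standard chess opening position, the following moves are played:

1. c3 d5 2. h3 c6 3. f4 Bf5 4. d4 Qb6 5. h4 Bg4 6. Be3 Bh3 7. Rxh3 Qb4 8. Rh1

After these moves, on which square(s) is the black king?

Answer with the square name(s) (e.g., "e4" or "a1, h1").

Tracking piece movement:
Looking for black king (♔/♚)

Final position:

  a b c d e f g h
  ─────────────────
8│♜ ♞ · · ♚ ♝ ♞ ♜│8
7│♟ ♟ · · ♟ ♟ ♟ ♟│7
6│· · ♟ · · · · ·│6
5│· · · ♟ · · · ·│5
4│· ♛ · ♙ · ♙ · ♙│4
3│· · ♙ · ♗ · · ·│3
2│♙ ♙ · · ♙ · ♙ ·│2
1│♖ ♘ · ♕ ♔ ♗ ♘ ♖│1
  ─────────────────
  a b c d e f g h


e8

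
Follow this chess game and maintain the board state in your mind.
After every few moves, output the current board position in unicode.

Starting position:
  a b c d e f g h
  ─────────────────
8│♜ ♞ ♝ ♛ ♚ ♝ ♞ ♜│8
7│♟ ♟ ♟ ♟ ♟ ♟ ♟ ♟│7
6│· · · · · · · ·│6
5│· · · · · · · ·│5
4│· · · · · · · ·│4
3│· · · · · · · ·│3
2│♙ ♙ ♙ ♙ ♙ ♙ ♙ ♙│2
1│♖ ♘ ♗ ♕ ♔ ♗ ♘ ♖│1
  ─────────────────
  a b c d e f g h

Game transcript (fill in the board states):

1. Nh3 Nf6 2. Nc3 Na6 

  a b c d e f g h
  ─────────────────
8│♜ · ♝ ♛ ♚ ♝ · ♜│8
7│♟ ♟ ♟ ♟ ♟ ♟ ♟ ♟│7
6│♞ · · · · ♞ · ·│6
5│· · · · · · · ·│5
4│· · · · · · · ·│4
3│· · ♘ · · · · ♘│3
2│♙ ♙ ♙ ♙ ♙ ♙ ♙ ♙│2
1│♖ · ♗ ♕ ♔ ♗ · ♖│1
  ─────────────────
  a b c d e f g h

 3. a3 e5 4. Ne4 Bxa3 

  a b c d e f g h
  ─────────────────
8│♜ · ♝ ♛ ♚ · · ♜│8
7│♟ ♟ ♟ ♟ · ♟ ♟ ♟│7
6│♞ · · · · ♞ · ·│6
5│· · · · ♟ · · ·│5
4│· · · · ♘ · · ·│4
3│♝ · · · · · · ♘│3
2│· ♙ ♙ ♙ ♙ ♙ ♙ ♙│2
1│♖ · ♗ ♕ ♔ ♗ · ♖│1
  ─────────────────
  a b c d e f g h

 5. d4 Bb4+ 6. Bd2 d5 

  a b c d e f g h
  ─────────────────
8│♜ · ♝ ♛ ♚ · · ♜│8
7│♟ ♟ ♟ · · ♟ ♟ ♟│7
6│♞ · · · · ♞ · ·│6
5│· · · ♟ ♟ · · ·│5
4│· ♝ · ♙ ♘ · · ·│4
3│· · · · · · · ♘│3
2│· ♙ ♙ ♗ ♙ ♙ ♙ ♙│2
1│♖ · · ♕ ♔ ♗ · ♖│1
  ─────────────────
  a b c d e f g h

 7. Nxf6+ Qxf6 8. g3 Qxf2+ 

  a b c d e f g h
  ─────────────────
8│♜ · ♝ · ♚ · · ♜│8
7│♟ ♟ ♟ · · ♟ ♟ ♟│7
6│♞ · · · · · · ·│6
5│· · · ♟ ♟ · · ·│5
4│· ♝ · ♙ · · · ·│4
3│· · · · · · ♙ ♘│3
2│· ♙ ♙ ♗ ♙ ♛ · ♙│2
1│♖ · · ♕ ♔ ♗ · ♖│1
  ─────────────────
  a b c d e f g h

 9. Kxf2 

  a b c d e f g h
  ─────────────────
8│♜ · ♝ · ♚ · · ♜│8
7│♟ ♟ ♟ · · ♟ ♟ ♟│7
6│♞ · · · · · · ·│6
5│· · · ♟ ♟ · · ·│5
4│· ♝ · ♙ · · · ·│4
3│· · · · · · ♙ ♘│3
2│· ♙ ♙ ♗ ♙ ♔ · ♙│2
1│♖ · · ♕ · ♗ · ♖│1
  ─────────────────
  a b c d e f g h


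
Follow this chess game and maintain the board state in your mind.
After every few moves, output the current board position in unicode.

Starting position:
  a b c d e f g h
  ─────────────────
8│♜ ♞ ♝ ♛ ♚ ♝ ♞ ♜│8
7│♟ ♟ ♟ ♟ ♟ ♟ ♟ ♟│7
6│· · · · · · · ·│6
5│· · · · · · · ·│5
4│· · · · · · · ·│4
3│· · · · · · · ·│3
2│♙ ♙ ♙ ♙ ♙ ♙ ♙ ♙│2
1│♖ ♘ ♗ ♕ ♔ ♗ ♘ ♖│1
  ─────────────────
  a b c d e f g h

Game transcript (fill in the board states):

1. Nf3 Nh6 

  a b c d e f g h
  ─────────────────
8│♜ ♞ ♝ ♛ ♚ ♝ · ♜│8
7│♟ ♟ ♟ ♟ ♟ ♟ ♟ ♟│7
6│· · · · · · · ♞│6
5│· · · · · · · ·│5
4│· · · · · · · ·│4
3│· · · · · ♘ · ·│3
2│♙ ♙ ♙ ♙ ♙ ♙ ♙ ♙│2
1│♖ ♘ ♗ ♕ ♔ ♗ · ♖│1
  ─────────────────
  a b c d e f g h

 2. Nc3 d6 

  a b c d e f g h
  ─────────────────
8│♜ ♞ ♝ ♛ ♚ ♝ · ♜│8
7│♟ ♟ ♟ · ♟ ♟ ♟ ♟│7
6│· · · ♟ · · · ♞│6
5│· · · · · · · ·│5
4│· · · · · · · ·│4
3│· · ♘ · · ♘ · ·│3
2│♙ ♙ ♙ ♙ ♙ ♙ ♙ ♙│2
1│♖ · ♗ ♕ ♔ ♗ · ♖│1
  ─────────────────
  a b c d e f g h

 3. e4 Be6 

  a b c d e f g h
  ─────────────────
8│♜ ♞ · ♛ ♚ ♝ · ♜│8
7│♟ ♟ ♟ · ♟ ♟ ♟ ♟│7
6│· · · ♟ ♝ · · ♞│6
5│· · · · · · · ·│5
4│· · · · ♙ · · ·│4
3│· · ♘ · · ♘ · ·│3
2│♙ ♙ ♙ ♙ · ♙ ♙ ♙│2
1│♖ · ♗ ♕ ♔ ♗ · ♖│1
  ─────────────────
  a b c d e f g h

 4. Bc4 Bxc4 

  a b c d e f g h
  ─────────────────
8│♜ ♞ · ♛ ♚ ♝ · ♜│8
7│♟ ♟ ♟ · ♟ ♟ ♟ ♟│7
6│· · · ♟ · · · ♞│6
5│· · · · · · · ·│5
4│· · ♝ · ♙ · · ·│4
3│· · ♘ · · ♘ · ·│3
2│♙ ♙ ♙ ♙ · ♙ ♙ ♙│2
1│♖ · ♗ ♕ ♔ · · ♖│1
  ─────────────────
  a b c d e f g h



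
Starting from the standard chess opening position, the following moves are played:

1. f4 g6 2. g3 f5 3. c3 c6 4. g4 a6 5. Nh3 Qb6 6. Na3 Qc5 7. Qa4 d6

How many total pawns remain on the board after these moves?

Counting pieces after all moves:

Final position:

  a b c d e f g h
  ─────────────────
8│♜ ♞ ♝ · ♚ ♝ ♞ ♜│8
7│· ♟ · · ♟ · · ♟│7
6│♟ · ♟ ♟ · · ♟ ·│6
5│· · ♛ · · ♟ · ·│5
4│♕ · · · · ♙ ♙ ·│4
3│♘ · ♙ · · · · ♘│3
2│♙ ♙ · ♙ ♙ · · ♙│2
1│♖ · ♗ · ♔ ♗ · ♖│1
  ─────────────────
  a b c d e f g h


16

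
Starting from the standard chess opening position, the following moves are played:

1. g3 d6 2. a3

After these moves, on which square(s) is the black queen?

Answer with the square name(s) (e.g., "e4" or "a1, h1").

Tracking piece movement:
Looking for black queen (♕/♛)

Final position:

  a b c d e f g h
  ─────────────────
8│♜ ♞ ♝ ♛ ♚ ♝ ♞ ♜│8
7│♟ ♟ ♟ · ♟ ♟ ♟ ♟│7
6│· · · ♟ · · · ·│6
5│· · · · · · · ·│5
4│· · · · · · · ·│4
3│♙ · · · · · ♙ ·│3
2│· ♙ ♙ ♙ ♙ ♙ · ♙│2
1│♖ ♘ ♗ ♕ ♔ ♗ ♘ ♖│1
  ─────────────────
  a b c d e f g h


d8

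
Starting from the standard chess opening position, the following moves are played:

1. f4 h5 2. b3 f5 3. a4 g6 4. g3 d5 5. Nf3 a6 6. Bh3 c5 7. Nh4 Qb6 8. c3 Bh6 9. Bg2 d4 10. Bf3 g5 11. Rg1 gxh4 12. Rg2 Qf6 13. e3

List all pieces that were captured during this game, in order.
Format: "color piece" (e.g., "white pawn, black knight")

Tracking captures:
  gxh4: captured white knight

white knight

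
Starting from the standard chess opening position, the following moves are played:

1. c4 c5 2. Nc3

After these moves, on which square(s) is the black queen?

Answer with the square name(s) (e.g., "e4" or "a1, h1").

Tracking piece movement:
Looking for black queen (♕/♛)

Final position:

  a b c d e f g h
  ─────────────────
8│♜ ♞ ♝ ♛ ♚ ♝ ♞ ♜│8
7│♟ ♟ · ♟ ♟ ♟ ♟ ♟│7
6│· · · · · · · ·│6
5│· · ♟ · · · · ·│5
4│· · ♙ · · · · ·│4
3│· · ♘ · · · · ·│3
2│♙ ♙ · ♙ ♙ ♙ ♙ ♙│2
1│♖ · ♗ ♕ ♔ ♗ ♘ ♖│1
  ─────────────────
  a b c d e f g h


d8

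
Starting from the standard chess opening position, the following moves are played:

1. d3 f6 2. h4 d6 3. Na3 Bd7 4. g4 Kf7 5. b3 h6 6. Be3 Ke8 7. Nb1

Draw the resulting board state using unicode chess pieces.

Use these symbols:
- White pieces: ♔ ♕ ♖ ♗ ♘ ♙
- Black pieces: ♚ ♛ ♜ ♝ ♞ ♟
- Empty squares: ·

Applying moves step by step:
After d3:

♜ ♞ ♝ ♛ ♚ ♝ ♞ ♜
♟ ♟ ♟ ♟ ♟ ♟ ♟ ♟
· · · · · · · ·
· · · · · · · ·
· · · · · · · ·
· · · ♙ · · · ·
♙ ♙ ♙ · ♙ ♙ ♙ ♙
♖ ♘ ♗ ♕ ♔ ♗ ♘ ♖


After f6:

♜ ♞ ♝ ♛ ♚ ♝ ♞ ♜
♟ ♟ ♟ ♟ ♟ · ♟ ♟
· · · · · ♟ · ·
· · · · · · · ·
· · · · · · · ·
· · · ♙ · · · ·
♙ ♙ ♙ · ♙ ♙ ♙ ♙
♖ ♘ ♗ ♕ ♔ ♗ ♘ ♖


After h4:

♜ ♞ ♝ ♛ ♚ ♝ ♞ ♜
♟ ♟ ♟ ♟ ♟ · ♟ ♟
· · · · · ♟ · ·
· · · · · · · ·
· · · · · · · ♙
· · · ♙ · · · ·
♙ ♙ ♙ · ♙ ♙ ♙ ·
♖ ♘ ♗ ♕ ♔ ♗ ♘ ♖


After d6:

♜ ♞ ♝ ♛ ♚ ♝ ♞ ♜
♟ ♟ ♟ · ♟ · ♟ ♟
· · · ♟ · ♟ · ·
· · · · · · · ·
· · · · · · · ♙
· · · ♙ · · · ·
♙ ♙ ♙ · ♙ ♙ ♙ ·
♖ ♘ ♗ ♕ ♔ ♗ ♘ ♖


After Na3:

♜ ♞ ♝ ♛ ♚ ♝ ♞ ♜
♟ ♟ ♟ · ♟ · ♟ ♟
· · · ♟ · ♟ · ·
· · · · · · · ·
· · · · · · · ♙
♘ · · ♙ · · · ·
♙ ♙ ♙ · ♙ ♙ ♙ ·
♖ · ♗ ♕ ♔ ♗ ♘ ♖


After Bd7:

♜ ♞ · ♛ ♚ ♝ ♞ ♜
♟ ♟ ♟ ♝ ♟ · ♟ ♟
· · · ♟ · ♟ · ·
· · · · · · · ·
· · · · · · · ♙
♘ · · ♙ · · · ·
♙ ♙ ♙ · ♙ ♙ ♙ ·
♖ · ♗ ♕ ♔ ♗ ♘ ♖


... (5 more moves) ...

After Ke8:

♜ ♞ · ♛ ♚ ♝ ♞ ♜
♟ ♟ ♟ ♝ ♟ · ♟ ·
· · · ♟ · ♟ · ♟
· · · · · · · ·
· · · · · · ♙ ♙
♘ ♙ · ♙ ♗ · · ·
♙ · ♙ · ♙ ♙ · ·
♖ · · ♕ ♔ ♗ ♘ ♖


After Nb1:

♜ ♞ · ♛ ♚ ♝ ♞ ♜
♟ ♟ ♟ ♝ ♟ · ♟ ·
· · · ♟ · ♟ · ♟
· · · · · · · ·
· · · · · · ♙ ♙
· ♙ · ♙ ♗ · · ·
♙ · ♙ · ♙ ♙ · ·
♖ ♘ · ♕ ♔ ♗ ♘ ♖



  a b c d e f g h
  ─────────────────
8│♜ ♞ · ♛ ♚ ♝ ♞ ♜│8
7│♟ ♟ ♟ ♝ ♟ · ♟ ·│7
6│· · · ♟ · ♟ · ♟│6
5│· · · · · · · ·│5
4│· · · · · · ♙ ♙│4
3│· ♙ · ♙ ♗ · · ·│3
2│♙ · ♙ · ♙ ♙ · ·│2
1│♖ ♘ · ♕ ♔ ♗ ♘ ♖│1
  ─────────────────
  a b c d e f g h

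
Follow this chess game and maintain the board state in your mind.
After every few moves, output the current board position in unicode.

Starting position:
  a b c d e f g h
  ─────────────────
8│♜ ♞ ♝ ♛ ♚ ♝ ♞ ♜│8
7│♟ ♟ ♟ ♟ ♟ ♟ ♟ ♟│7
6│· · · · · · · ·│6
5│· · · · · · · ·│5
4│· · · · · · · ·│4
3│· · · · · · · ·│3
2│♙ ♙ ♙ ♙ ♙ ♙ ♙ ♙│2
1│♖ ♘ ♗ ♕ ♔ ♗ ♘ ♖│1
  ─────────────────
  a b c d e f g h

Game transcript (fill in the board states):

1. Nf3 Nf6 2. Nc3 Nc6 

  a b c d e f g h
  ─────────────────
8│♜ · ♝ ♛ ♚ ♝ · ♜│8
7│♟ ♟ ♟ ♟ ♟ ♟ ♟ ♟│7
6│· · ♞ · · ♞ · ·│6
5│· · · · · · · ·│5
4│· · · · · · · ·│4
3│· · ♘ · · ♘ · ·│3
2│♙ ♙ ♙ ♙ ♙ ♙ ♙ ♙│2
1│♖ · ♗ ♕ ♔ ♗ · ♖│1
  ─────────────────
  a b c d e f g h

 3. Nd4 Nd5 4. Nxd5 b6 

  a b c d e f g h
  ─────────────────
8│♜ · ♝ ♛ ♚ ♝ · ♜│8
7│♟ · ♟ ♟ ♟ ♟ ♟ ♟│7
6│· ♟ ♞ · · · · ·│6
5│· · · ♘ · · · ·│5
4│· · · ♘ · · · ·│4
3│· · · · · · · ·│3
2│♙ ♙ ♙ ♙ ♙ ♙ ♙ ♙│2
1│♖ · ♗ ♕ ♔ ♗ · ♖│1
  ─────────────────
  a b c d e f g h

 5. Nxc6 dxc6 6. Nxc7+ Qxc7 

  a b c d e f g h
  ─────────────────
8│♜ · ♝ · ♚ ♝ · ♜│8
7│♟ · ♛ · ♟ ♟ ♟ ♟│7
6│· ♟ ♟ · · · · ·│6
5│· · · · · · · ·│5
4│· · · · · · · ·│4
3│· · · · · · · ·│3
2│♙ ♙ ♙ ♙ ♙ ♙ ♙ ♙│2
1│♖ · ♗ ♕ ♔ ♗ · ♖│1
  ─────────────────
  a b c d e f g h

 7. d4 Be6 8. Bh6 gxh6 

  a b c d e f g h
  ─────────────────
8│♜ · · · ♚ ♝ · ♜│8
7│♟ · ♛ · ♟ ♟ · ♟│7
6│· ♟ ♟ · ♝ · · ♟│6
5│· · · · · · · ·│5
4│· · · ♙ · · · ·│4
3│· · · · · · · ·│3
2│♙ ♙ ♙ · ♙ ♙ ♙ ♙│2
1│♖ · · ♕ ♔ ♗ · ♖│1
  ─────────────────
  a b c d e f g h

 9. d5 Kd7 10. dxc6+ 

  a b c d e f g h
  ─────────────────
8│♜ · · · · ♝ · ♜│8
7│♟ · ♛ ♚ ♟ ♟ · ♟│7
6│· ♟ ♙ · ♝ · · ♟│6
5│· · · · · · · ·│5
4│· · · · · · · ·│4
3│· · · · · · · ·│3
2│♙ ♙ ♙ · ♙ ♙ ♙ ♙│2
1│♖ · · ♕ ♔ ♗ · ♖│1
  ─────────────────
  a b c d e f g h


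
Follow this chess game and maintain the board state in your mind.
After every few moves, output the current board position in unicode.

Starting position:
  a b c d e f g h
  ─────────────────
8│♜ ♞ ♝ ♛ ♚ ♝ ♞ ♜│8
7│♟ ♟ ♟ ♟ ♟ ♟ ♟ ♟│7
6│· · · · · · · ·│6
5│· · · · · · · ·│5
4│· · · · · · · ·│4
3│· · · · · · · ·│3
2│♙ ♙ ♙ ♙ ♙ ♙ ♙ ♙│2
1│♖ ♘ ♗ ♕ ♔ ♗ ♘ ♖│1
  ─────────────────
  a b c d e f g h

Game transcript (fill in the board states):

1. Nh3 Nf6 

  a b c d e f g h
  ─────────────────
8│♜ ♞ ♝ ♛ ♚ ♝ · ♜│8
7│♟ ♟ ♟ ♟ ♟ ♟ ♟ ♟│7
6│· · · · · ♞ · ·│6
5│· · · · · · · ·│5
4│· · · · · · · ·│4
3│· · · · · · · ♘│3
2│♙ ♙ ♙ ♙ ♙ ♙ ♙ ♙│2
1│♖ ♘ ♗ ♕ ♔ ♗ · ♖│1
  ─────────────────
  a b c d e f g h

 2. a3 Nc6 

  a b c d e f g h
  ─────────────────
8│♜ · ♝ ♛ ♚ ♝ · ♜│8
7│♟ ♟ ♟ ♟ ♟ ♟ ♟ ♟│7
6│· · ♞ · · ♞ · ·│6
5│· · · · · · · ·│5
4│· · · · · · · ·│4
3│♙ · · · · · · ♘│3
2│· ♙ ♙ ♙ ♙ ♙ ♙ ♙│2
1│♖ ♘ ♗ ♕ ♔ ♗ · ♖│1
  ─────────────────
  a b c d e f g h

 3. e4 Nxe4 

  a b c d e f g h
  ─────────────────
8│♜ · ♝ ♛ ♚ ♝ · ♜│8
7│♟ ♟ ♟ ♟ ♟ ♟ ♟ ♟│7
6│· · ♞ · · · · ·│6
5│· · · · · · · ·│5
4│· · · · ♞ · · ·│4
3│♙ · · · · · · ♘│3
2│· ♙ ♙ ♙ · ♙ ♙ ♙│2
1│♖ ♘ ♗ ♕ ♔ ♗ · ♖│1
  ─────────────────
  a b c d e f g h

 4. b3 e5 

  a b c d e f g h
  ─────────────────
8│♜ · ♝ ♛ ♚ ♝ · ♜│8
7│♟ ♟ ♟ ♟ · ♟ ♟ ♟│7
6│· · ♞ · · · · ·│6
5│· · · · ♟ · · ·│5
4│· · · · ♞ · · ·│4
3│♙ ♙ · · · · · ♘│3
2│· · ♙ ♙ · ♙ ♙ ♙│2
1│♖ ♘ ♗ ♕ ♔ ♗ · ♖│1
  ─────────────────
  a b c d e f g h

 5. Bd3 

  a b c d e f g h
  ─────────────────
8│♜ · ♝ ♛ ♚ ♝ · ♜│8
7│♟ ♟ ♟ ♟ · ♟ ♟ ♟│7
6│· · ♞ · · · · ·│6
5│· · · · ♟ · · ·│5
4│· · · · ♞ · · ·│4
3│♙ ♙ · ♗ · · · ♘│3
2│· · ♙ ♙ · ♙ ♙ ♙│2
1│♖ ♘ ♗ ♕ ♔ · · ♖│1
  ─────────────────
  a b c d e f g h
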